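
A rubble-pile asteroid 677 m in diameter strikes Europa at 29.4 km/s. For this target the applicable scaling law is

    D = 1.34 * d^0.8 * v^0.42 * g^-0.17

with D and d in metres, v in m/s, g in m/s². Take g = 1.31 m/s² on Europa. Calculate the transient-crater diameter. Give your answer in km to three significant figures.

D ≈ 17.7 km

In SI units: v = 29400 m/s.
d^0.8 = 677^0.8 = 183.9
v^0.42 = 29400^0.42 = 75.28
g^-0.17 = 1.31^-0.17 = 0.9551
D = 1.34 × 183.9 × 75.28 × 0.9551 = 17718 m
   = 17.72 km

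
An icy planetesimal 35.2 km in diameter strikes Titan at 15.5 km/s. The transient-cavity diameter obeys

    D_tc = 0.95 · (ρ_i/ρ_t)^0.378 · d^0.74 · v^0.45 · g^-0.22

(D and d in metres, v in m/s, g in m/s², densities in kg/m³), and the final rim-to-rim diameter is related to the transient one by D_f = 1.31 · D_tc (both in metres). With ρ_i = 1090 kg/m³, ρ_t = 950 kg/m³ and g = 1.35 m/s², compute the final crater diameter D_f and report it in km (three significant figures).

D_f ≈ 218 km

In SI: d = 35200 m, v = 15500 m/s.
(ρ_i/ρ_t)^0.378 = (1090/950)^0.378 = 1.053
d^0.74 = 35200^0.74 = 2314
v^0.45 = 15500^0.45 = 76.85
g^-0.22 = 1.35^-0.22 = 0.9361
D_tc = 0.95 × 1.053 × 2314 × 76.85 × 0.9361 = 1.665 × 10^5 m
D_f = 1.31 × 1.665 × 10^5 = 2.181 × 10^5 m
     = 218.1 km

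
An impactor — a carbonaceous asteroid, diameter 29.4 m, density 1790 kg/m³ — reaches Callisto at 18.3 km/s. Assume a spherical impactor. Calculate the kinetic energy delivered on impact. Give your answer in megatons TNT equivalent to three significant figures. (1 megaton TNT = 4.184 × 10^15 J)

E ≈ 0.953 Mt TNT

v = 18300 m/s.
Mass m = (π/6) ρ d³ = (π/6) × 1790 × (29.4)³ = 2.382 × 10^7 kg
E = ½ m v² = 0.5 × 2.382 × 10^7 × (18300)² = 3.989 × 10^15 J
   = 3.989 × 10^15 / 4.184×10^15 = 0.9534 Mt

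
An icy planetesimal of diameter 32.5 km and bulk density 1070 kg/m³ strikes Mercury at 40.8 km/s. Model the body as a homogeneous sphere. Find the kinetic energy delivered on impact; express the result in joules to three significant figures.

E ≈ 1.60 × 10^25 J

d = 32500 m; v = 40800 m/s.
Mass m = (π/6) ρ d³ = (π/6) × 1070 × (32500)³ = 1.923 × 10^16 kg
E = ½ m v² = 0.5 × 1.923 × 10^16 × (40800)² = 1.601 × 10^25 J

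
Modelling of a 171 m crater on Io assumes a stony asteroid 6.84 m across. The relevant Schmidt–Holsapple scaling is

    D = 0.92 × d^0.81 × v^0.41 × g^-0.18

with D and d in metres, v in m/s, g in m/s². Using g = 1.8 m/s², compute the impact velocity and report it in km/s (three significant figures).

v ≈ 9.93 km/s

Rearranging for v: v = [D / (0.92 · 6.84^0.81 · 1.8^-0.18)]^(1/0.41).
6.84^0.81 = 4.747
1.8^-0.18 = 0.8996
Denominator = 0.92 × 4.747 × 0.8996 = 3.929
D / 3.929 = 171 / 3.929 = 43.52
v = 43.52^(1/0.41) = 43.52^2.439 = 9926 m/s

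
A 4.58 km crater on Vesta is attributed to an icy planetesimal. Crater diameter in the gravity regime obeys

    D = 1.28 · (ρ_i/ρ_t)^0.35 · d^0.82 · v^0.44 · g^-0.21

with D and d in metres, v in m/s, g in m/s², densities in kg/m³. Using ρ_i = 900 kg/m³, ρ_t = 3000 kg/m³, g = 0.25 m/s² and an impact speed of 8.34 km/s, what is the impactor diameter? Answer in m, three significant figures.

Rearranging for d: d = [D / (1.28 · (900/3000)^0.35 · 8340^0.44 · 0.25^-0.21)]^(1/0.82).
D = 4580 m.
(900/3000)^0.35 = 0.6561
8340^0.44 = 53.13
0.25^-0.21 = 1.338
Denominator = 1.28 × 0.6561 × 53.13 × 1.338 = 59.70
D / 59.70 = 4580 / 59.70 = 76.72
d = 76.72^(1/0.82) = 76.72^1.2195 = 198.9 m

d ≈ 199 m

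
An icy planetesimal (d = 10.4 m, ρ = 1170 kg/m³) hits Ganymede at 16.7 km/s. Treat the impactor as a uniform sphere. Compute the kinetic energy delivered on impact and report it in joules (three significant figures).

E ≈ 9.61 × 10^13 J

v = 16700 m/s.
Mass m = (π/6) ρ d³ = (π/6) × 1170 × (10.4)³ = 6.891 × 10^5 kg
E = ½ m v² = 0.5 × 6.891 × 10^5 × (16700)² = 9.609 × 10^13 J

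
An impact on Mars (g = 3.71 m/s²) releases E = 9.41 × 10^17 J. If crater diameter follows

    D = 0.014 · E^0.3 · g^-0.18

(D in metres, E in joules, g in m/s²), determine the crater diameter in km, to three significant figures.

D ≈ 2.73 km

E^0.3 = (9.41 × 10^17)^0.3 = 2.466 × 10^5
g^-0.18 = 3.71^-0.18 = 0.7898
D = 0.014 × 2.466 × 10^5 × 0.7898 = 2727 m
   = 2.727 km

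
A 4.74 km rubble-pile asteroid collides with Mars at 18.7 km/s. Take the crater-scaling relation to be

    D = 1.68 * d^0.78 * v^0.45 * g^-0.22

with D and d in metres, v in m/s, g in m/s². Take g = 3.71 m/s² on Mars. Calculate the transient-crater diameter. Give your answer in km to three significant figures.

In SI units: d = 4740 m, v = 18700 m/s.
d^0.78 = 4740^0.78 = 736.4
v^0.45 = 18700^0.45 = 83.62
g^-0.22 = 3.71^-0.22 = 0.7494
D = 1.68 × 736.4 × 83.62 × 0.7494 = 77526 m
   = 77.53 km

D ≈ 77.5 km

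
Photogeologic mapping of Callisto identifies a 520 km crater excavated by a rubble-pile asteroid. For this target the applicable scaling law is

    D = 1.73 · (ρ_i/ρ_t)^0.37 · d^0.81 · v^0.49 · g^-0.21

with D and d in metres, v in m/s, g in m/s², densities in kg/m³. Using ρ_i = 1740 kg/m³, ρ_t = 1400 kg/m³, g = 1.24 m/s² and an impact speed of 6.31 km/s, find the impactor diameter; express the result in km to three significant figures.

d ≈ 27.9 km

Rearranging for d: d = [D / (1.73 · (1740/1400)^0.37 · 6310^0.49 · 1.24^-0.21)]^(1/0.81).
D = 520000 m.
(1740/1400)^0.37 = 1.084
6310^0.49 = 72.78
1.24^-0.21 = 0.9558
Denominator = 1.73 × 1.084 × 72.78 × 0.9558 = 130.5
D / 130.5 = 520000 / 130.5 = 3985
d = 3985^(1/0.81) = 3985^1.2346 = 27867 m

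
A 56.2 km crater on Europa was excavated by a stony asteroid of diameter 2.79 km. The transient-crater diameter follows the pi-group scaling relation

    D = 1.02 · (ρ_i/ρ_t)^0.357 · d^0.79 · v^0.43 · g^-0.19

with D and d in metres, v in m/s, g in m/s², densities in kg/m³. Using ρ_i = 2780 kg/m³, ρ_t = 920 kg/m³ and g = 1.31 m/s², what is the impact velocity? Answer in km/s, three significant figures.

v ≈ 22.3 km/s

Rearranging for v: v = [D / (1.02 · (2780/920)^0.357 · 2790^0.79 · 1.31^-0.19)]^(1/0.43).
D = 56200 m.
(2780/920)^0.357 = 1.484
2790^0.79 = 527.3
1.31^-0.19 = 0.9500
Denominator = 1.02 × 1.484 × 527.3 × 0.9500 = 758.3
D / 758.3 = 56200 / 758.3 = 74.11
v = 74.11^(1/0.43) = 74.11^2.3256 = 22314 m/s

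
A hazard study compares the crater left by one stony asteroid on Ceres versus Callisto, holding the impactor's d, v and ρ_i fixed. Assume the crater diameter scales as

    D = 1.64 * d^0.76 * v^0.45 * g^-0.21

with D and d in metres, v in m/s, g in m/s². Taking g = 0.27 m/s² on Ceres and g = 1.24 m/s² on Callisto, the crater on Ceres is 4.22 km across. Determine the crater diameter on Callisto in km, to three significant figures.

D ≈ 3.06 km

All impactor-dependent factors cancel in the ratio, leaving D_Callisto/D_Ceres = (g_Callisto/g_Ceres)^-0.21.
(1.24/0.27)^-0.21 = 4.593^-0.21 = 0.7260
D_Callisto = 0.7260 × 4.22 km = 3.06 km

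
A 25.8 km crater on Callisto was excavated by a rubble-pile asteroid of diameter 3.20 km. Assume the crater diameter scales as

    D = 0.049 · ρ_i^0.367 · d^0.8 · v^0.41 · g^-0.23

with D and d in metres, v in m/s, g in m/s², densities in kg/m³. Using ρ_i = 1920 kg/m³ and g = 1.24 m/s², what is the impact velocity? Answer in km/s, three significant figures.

Rearranging for v: v = [D / (0.049 · 1920^0.367 · 3200^0.8 · 1.24^-0.23)]^(1/0.41).
D = 25800 m.
1920^0.367 = 16.03
3200^0.8 = 637.0
1.24^-0.23 = 0.9517
Denominator = 0.049 × 16.03 × 637.0 × 0.9517 = 476.2
D / 476.2 = 25800 / 476.2 = 54.18
v = 54.18^(1/0.41) = 54.18^2.439 = 16937 m/s

v ≈ 16.9 km/s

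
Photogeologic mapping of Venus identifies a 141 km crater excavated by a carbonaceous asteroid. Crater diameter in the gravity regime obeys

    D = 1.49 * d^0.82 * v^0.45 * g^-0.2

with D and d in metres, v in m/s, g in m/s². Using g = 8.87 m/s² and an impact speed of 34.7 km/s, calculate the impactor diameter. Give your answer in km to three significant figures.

Rearranging for d: d = [D / (1.49 · 34700^0.45 · 8.87^-0.2)]^(1/0.82).
D = 141000 m.
34700^0.45 = 110.4
8.87^-0.2 = 0.6463
Denominator = 1.49 × 110.4 × 0.6463 = 106.3
D / 106.3 = 141000 / 106.3 = 1326
d = 1326^(1/0.82) = 1326^1.2195 = 6426 m

d ≈ 6.43 km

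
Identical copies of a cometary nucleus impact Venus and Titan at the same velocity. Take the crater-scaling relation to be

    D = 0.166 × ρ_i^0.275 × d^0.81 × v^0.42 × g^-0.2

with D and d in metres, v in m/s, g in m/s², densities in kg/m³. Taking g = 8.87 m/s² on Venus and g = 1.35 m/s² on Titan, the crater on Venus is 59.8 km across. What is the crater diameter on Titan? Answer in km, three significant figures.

D ≈ 87.1 km

All impactor-dependent factors cancel in the ratio, leaving D_Titan/D_Venus = (g_Titan/g_Venus)^-0.2.
(1.35/8.87)^-0.2 = 0.1522^-0.2 = 1.457
D_Titan = 1.457 × 59.8 km = 87.1 km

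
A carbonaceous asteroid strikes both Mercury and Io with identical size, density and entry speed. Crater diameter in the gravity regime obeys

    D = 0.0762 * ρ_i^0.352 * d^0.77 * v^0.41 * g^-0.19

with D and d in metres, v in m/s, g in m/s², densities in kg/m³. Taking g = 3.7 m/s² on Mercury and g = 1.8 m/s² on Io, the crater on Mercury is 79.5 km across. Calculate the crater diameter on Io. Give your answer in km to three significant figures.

D ≈ 91.2 km

All impactor-dependent factors cancel in the ratio, leaving D_Io/D_Mercury = (g_Io/g_Mercury)^-0.19.
(1.8/3.7)^-0.19 = 0.4865^-0.19 = 1.147
D_Io = 1.147 × 79.5 km = 91.2 km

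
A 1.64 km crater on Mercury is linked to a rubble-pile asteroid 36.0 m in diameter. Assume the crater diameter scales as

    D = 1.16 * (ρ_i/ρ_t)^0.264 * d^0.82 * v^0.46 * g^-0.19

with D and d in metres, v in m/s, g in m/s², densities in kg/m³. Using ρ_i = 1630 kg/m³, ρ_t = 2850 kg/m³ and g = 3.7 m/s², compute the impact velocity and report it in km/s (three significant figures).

v ≈ 28.1 km/s

Rearranging for v: v = [D / (1.16 · (1630/2850)^0.264 · 36^0.82 · 3.7^-0.19)]^(1/0.46).
D = 1640 m.
(1630/2850)^0.264 = 0.8629
36^0.82 = 18.89
3.7^-0.19 = 0.7799
Denominator = 1.16 × 0.8629 × 18.89 × 0.7799 = 14.75
D / 14.75 = 1640 / 14.75 = 111.2
v = 111.2^(1/0.46) = 111.2^2.1739 = 28056 m/s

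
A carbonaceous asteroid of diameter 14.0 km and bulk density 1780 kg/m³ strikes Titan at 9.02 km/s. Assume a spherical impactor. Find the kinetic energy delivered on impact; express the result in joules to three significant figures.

d = 14000 m; v = 9020 m/s.
Mass m = (π/6) ρ d³ = (π/6) × 1780 × (14000)³ = 2.557 × 10^15 kg
E = ½ m v² = 0.5 × 2.557 × 10^15 × (9020)² = 1.040 × 10^23 J

E ≈ 1.04 × 10^23 J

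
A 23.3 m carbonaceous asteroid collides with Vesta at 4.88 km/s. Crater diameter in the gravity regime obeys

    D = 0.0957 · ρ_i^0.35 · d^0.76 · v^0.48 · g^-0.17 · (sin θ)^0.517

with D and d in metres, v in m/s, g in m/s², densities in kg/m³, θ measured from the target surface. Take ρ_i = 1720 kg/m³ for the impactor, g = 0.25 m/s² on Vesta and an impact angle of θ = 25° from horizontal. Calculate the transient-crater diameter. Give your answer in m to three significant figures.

D ≈ 679 m

In SI units: v = 4880 m/s.
ρ_i^0.35 = 1720^0.35 = 13.57
d^0.76 = 23.3^0.76 = 10.94
v^0.48 = 4880^0.48 = 58.94
g^-0.17 = 0.25^-0.17 = 1.266
(sin 25°)^0.517 = 0.4226^0.517 = 0.6406
D = 0.0957 × 13.57 × 10.94 × 58.94 × 1.266 × 0.6406 = 679.1 m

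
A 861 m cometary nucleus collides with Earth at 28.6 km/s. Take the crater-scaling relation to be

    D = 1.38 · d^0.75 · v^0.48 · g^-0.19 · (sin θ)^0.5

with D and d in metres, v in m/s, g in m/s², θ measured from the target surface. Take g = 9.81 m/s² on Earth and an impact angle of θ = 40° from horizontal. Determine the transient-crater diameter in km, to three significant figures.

D ≈ 15.7 km

In SI units: v = 28600 m/s.
d^0.75 = 861^0.75 = 158.9
v^0.48 = 28600^0.48 = 137.7
g^-0.19 = 9.81^-0.19 = 0.6480
(sin 40°)^0.5 = 0.6428^0.5 = 0.8017
D = 1.38 × 158.9 × 137.7 × 0.6480 × 0.8017 = 15686 m
   = 15.69 km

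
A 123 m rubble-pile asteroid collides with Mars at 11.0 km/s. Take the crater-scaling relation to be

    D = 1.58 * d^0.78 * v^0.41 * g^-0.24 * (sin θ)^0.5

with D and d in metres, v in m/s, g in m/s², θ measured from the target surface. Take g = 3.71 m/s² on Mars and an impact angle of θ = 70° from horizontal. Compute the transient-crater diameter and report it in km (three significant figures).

In SI units: v = 11000 m/s.
d^0.78 = 123^0.78 = 42.67
v^0.41 = 11000^0.41 = 45.39
g^-0.24 = 3.71^-0.24 = 0.7300
(sin 70°)^0.5 = 0.9397^0.5 = 0.9694
D = 1.58 × 42.67 × 45.39 × 0.7300 × 0.9694 = 2166 m
   = 2.166 km

D ≈ 2.17 km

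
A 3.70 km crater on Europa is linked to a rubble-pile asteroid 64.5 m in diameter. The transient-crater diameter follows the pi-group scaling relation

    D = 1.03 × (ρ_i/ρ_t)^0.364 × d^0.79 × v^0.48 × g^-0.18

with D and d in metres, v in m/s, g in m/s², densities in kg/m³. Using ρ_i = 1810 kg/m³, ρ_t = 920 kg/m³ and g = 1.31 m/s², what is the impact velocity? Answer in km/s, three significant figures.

v ≈ 17.8 km/s

Rearranging for v: v = [D / (1.03 · (1810/920)^0.364 · 64.5^0.79 · 1.31^-0.18)]^(1/0.48).
D = 3700 m.
(1810/920)^0.364 = 1.279
64.5^0.79 = 26.89
1.31^-0.18 = 0.9526
Denominator = 1.03 × 1.279 × 26.89 × 0.9526 = 33.74
D / 33.74 = 3700 / 33.74 = 109.7
v = 109.7^(1/0.48) = 109.7^2.0833 = 17798 m/s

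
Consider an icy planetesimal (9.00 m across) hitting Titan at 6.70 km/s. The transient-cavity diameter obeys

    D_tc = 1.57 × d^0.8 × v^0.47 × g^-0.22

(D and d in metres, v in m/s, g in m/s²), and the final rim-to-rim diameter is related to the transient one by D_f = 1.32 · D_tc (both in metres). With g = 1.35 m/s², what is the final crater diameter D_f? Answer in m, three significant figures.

D_f ≈ 707 m

v = 6700 m/s.
d^0.8 = 9^0.8 = 5.800
v^0.47 = 6700^0.47 = 62.84
g^-0.22 = 1.35^-0.22 = 0.9361
D_tc = 1.57 × 5.800 × 62.84 × 0.9361 = 535.7 m
D_f = 1.32 × 535.7 = 707.1 m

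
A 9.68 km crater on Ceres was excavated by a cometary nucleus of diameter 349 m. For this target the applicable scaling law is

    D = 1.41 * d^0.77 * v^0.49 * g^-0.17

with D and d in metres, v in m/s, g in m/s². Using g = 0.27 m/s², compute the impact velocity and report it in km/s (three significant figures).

v ≈ 4.33 km/s

Rearranging for v: v = [D / (1.41 · 349^0.77 · 0.27^-0.17)]^(1/0.49).
D = 9680 m.
349^0.77 = 90.78
0.27^-0.17 = 1.249
Denominator = 1.41 × 90.78 × 1.249 = 159.9
D / 159.9 = 9680 / 159.9 = 60.54
v = 60.54^(1/0.49) = 60.54^2.0408 = 4333 m/s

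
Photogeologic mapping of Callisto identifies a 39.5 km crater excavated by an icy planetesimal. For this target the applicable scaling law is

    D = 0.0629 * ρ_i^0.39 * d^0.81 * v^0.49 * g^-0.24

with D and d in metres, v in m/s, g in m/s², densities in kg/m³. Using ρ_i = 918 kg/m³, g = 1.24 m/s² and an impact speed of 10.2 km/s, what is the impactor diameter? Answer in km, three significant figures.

Rearranging for d: d = [D / (0.0629 · 918^0.39 · 10200^0.49 · 1.24^-0.24)]^(1/0.81).
D = 39500 m.
918^0.39 = 14.31
10200^0.49 = 92.09
1.24^-0.24 = 0.9497
Denominator = 0.0629 × 14.31 × 92.09 × 0.9497 = 78.72
D / 78.72 = 39500 / 78.72 = 501.8
d = 501.8^(1/0.81) = 501.8^1.2346 = 2158 m

d ≈ 2.16 km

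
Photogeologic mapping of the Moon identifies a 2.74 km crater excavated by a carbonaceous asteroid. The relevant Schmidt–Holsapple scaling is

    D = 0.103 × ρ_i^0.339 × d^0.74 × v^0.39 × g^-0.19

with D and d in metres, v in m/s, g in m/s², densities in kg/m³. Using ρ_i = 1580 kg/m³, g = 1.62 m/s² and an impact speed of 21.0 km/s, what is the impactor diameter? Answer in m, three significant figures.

Rearranging for d: d = [D / (0.103 · 1580^0.339 · 21000^0.39 · 1.62^-0.19)]^(1/0.74).
D = 2740 m.
1580^0.339 = 12.14
21000^0.39 = 48.49
1.62^-0.19 = 0.9124
Denominator = 0.103 × 12.14 × 48.49 × 0.9124 = 55.32
D / 55.32 = 2740 / 55.32 = 49.53
d = 49.53^(1/0.74) = 49.53^1.3514 = 195.2 m

d ≈ 195 m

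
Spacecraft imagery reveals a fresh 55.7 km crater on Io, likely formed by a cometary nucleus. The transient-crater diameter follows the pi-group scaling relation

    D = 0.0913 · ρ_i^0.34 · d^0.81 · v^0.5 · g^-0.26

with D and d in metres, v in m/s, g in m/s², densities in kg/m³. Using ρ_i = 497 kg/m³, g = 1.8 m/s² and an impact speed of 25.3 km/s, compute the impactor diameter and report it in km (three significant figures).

d ≈ 2.37 km

Rearranging for d: d = [D / (0.0913 · 497^0.34 · 25300^0.5 · 1.8^-0.26)]^(1/0.81).
D = 55700 m.
497^0.34 = 8.256
25300^0.5 = 159.1
1.8^-0.26 = 0.8583
Denominator = 0.0913 × 8.256 × 159.1 × 0.8583 = 102.9
D / 102.9 = 55700 / 102.9 = 541.3
d = 541.3^(1/0.81) = 541.3^1.2346 = 2370 m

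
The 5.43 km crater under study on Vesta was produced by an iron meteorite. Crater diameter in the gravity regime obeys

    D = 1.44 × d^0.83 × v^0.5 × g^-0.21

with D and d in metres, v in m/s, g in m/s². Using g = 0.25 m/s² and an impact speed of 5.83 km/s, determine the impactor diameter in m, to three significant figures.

d ≈ 77.3 m

Rearranging for d: d = [D / (1.44 · 5830^0.5 · 0.25^-0.21)]^(1/0.83).
D = 5430 m.
5830^0.5 = 76.35
0.25^-0.21 = 1.338
Denominator = 1.44 × 76.35 × 1.338 = 147.1
D / 147.1 = 5430 / 147.1 = 36.91
d = 36.91^(1/0.83) = 36.91^1.2048 = 77.28 m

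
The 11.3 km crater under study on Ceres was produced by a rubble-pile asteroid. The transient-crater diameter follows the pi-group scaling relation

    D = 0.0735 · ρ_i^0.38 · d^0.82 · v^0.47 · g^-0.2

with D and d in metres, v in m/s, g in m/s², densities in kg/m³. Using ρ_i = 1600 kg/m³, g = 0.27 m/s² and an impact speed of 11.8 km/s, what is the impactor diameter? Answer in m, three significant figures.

d ≈ 233 m

Rearranging for d: d = [D / (0.0735 · 1600^0.38 · 11800^0.47 · 0.27^-0.2)]^(1/0.82).
D = 11300 m.
1600^0.38 = 16.50
11800^0.47 = 81.99
0.27^-0.2 = 1.299
Denominator = 0.0735 × 16.50 × 81.99 × 1.299 = 129.2
D / 129.2 = 11300 / 129.2 = 87.46
d = 87.46^(1/0.82) = 87.46^1.2195 = 233.4 m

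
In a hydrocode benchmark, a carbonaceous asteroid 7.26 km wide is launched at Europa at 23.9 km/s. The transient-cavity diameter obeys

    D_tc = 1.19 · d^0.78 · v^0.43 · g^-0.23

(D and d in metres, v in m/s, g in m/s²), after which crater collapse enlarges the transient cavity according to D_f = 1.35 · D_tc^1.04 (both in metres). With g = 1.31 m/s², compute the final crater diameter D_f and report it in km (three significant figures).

D_f ≈ 187 km

In SI: d = 7260 m, v = 23900 m/s.
d^0.78 = 7260^0.78 = 1027
v^0.43 = 23900^0.43 = 76.33
g^-0.23 = 1.31^-0.23 = 0.9398
D_tc = 1.19 × 1027 × 76.33 × 0.9398 = 87670 m
D_f = 1.35 × (87670)^1.04 = 1.866 × 10^5 m
     = 186.6 km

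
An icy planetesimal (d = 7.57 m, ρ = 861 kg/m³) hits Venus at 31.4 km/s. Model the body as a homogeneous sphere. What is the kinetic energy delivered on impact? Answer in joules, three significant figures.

E ≈ 9.64 × 10^13 J

v = 31400 m/s.
Mass m = (π/6) ρ d³ = (π/6) × 861 × (7.57)³ = 1.956 × 10^5 kg
E = ½ m v² = 0.5 × 1.956 × 10^5 × (31400)² = 9.643 × 10^13 J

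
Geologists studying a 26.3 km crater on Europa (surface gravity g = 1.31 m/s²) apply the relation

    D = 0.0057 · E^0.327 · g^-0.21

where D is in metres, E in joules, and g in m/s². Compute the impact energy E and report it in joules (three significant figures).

Rearranging: E = [D / (0.0057 · g^-0.21)]^(1/0.327).
D = 26300 m.
g^-0.21 = 1.31^-0.21 = 0.9449
D / (0.0057 × 0.9449) = 26300 / (5.386 × 10^-3) = 4.883 × 10^6
E = (4.883 × 10^6)^3.0581 = 2.849 × 10^20 J

E ≈ 2.85 × 10^20 J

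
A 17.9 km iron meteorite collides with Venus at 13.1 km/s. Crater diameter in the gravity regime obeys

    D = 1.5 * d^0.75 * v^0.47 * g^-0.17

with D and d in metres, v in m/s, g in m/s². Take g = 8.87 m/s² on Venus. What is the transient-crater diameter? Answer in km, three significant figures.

D ≈ 138 km

In SI units: d = 17900 m, v = 13100 m/s.
d^0.75 = 17900^0.75 = 1548
v^0.47 = 13100^0.47 = 86.12
g^-0.17 = 8.87^-0.17 = 0.6900
D = 1.5 × 1548 × 86.12 × 0.6900 = 1.380 × 10^5 m
   = 138.0 km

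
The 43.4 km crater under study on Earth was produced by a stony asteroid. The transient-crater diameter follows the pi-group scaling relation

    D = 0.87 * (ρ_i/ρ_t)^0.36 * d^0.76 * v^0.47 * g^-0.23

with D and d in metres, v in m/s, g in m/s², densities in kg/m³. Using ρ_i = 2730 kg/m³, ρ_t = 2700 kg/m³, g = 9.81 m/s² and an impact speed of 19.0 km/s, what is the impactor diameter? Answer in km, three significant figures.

Rearranging for d: d = [D / (0.87 · (2730/2700)^0.36 · 19000^0.47 · 9.81^-0.23)]^(1/0.76).
D = 43400 m.
(2730/2700)^0.36 = 1.004
19000^0.47 = 102.6
9.81^-0.23 = 0.5914
Denominator = 0.87 × 1.004 × 102.6 × 0.5914 = 53.00
D / 53.00 = 43400 / 53.00 = 818.9
d = 818.9^(1/0.76) = 818.9^1.3158 = 6811 m

d ≈ 6.81 km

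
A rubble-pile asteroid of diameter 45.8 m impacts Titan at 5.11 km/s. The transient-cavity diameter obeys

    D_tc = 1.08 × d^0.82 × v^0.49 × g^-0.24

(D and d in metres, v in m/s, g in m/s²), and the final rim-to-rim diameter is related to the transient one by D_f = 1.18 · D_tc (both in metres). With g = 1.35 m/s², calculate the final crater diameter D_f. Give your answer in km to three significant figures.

D_f ≈ 1.79 km

v = 5110 m/s.
d^0.82 = 45.8^0.82 = 23.01
v^0.49 = 5110^0.49 = 65.63
g^-0.24 = 1.35^-0.24 = 0.9305
D_tc = 1.08 × 23.01 × 65.63 × 0.9305 = 1518 m
D_f = 1.18 × 1518 = 1791 m
     = 1.791 km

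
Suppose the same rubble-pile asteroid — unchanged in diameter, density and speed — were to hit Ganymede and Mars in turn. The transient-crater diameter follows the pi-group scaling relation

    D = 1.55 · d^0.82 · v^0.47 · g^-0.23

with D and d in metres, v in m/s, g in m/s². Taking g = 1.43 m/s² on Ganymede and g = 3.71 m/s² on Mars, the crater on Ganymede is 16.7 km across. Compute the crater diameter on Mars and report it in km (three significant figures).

D ≈ 13.4 km

All impactor-dependent factors cancel in the ratio, leaving D_Mars/D_Ganymede = (g_Mars/g_Ganymede)^-0.23.
(3.71/1.43)^-0.23 = 2.594^-0.23 = 0.8031
D_Mars = 0.8031 × 16.7 km = 13.4 km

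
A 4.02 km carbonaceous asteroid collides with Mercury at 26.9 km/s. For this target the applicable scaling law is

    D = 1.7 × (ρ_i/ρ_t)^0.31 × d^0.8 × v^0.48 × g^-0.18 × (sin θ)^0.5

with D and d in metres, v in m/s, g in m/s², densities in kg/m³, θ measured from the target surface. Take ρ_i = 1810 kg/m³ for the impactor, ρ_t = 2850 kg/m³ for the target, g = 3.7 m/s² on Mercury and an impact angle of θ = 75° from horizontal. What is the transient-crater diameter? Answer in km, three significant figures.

In SI units: d = 4020 m, v = 26900 m/s.
(ρ_i/ρ_t)^0.31 = (1810/2850)^0.31 = 0.8687
d^0.8 = 4020^0.8 = 764.5
v^0.48 = 26900^0.48 = 133.7
g^-0.18 = 3.7^-0.18 = 0.7902
(sin 75°)^0.5 = 0.9659^0.5 = 0.9828
D = 1.7 × 0.8687 × 764.5 × 133.7 × 0.7902 × 0.9828 = 1.172 × 10^5 m
   = 117.2 km

D ≈ 117 km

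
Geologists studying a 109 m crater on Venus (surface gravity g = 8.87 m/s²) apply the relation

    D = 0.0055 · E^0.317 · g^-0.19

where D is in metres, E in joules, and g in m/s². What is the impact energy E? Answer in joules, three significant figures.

E ≈ 1.33 × 10^14 J

Rearranging: E = [D / (0.0055 · g^-0.19)]^(1/0.317).
g^-0.19 = 8.87^-0.19 = 0.6605
D / (0.0055 × 0.6605) = 109 / (3.633 × 10^-3) = 3.000 × 10^4
E = (3.000 × 10^4)^3.1546 = 1.329 × 10^14 J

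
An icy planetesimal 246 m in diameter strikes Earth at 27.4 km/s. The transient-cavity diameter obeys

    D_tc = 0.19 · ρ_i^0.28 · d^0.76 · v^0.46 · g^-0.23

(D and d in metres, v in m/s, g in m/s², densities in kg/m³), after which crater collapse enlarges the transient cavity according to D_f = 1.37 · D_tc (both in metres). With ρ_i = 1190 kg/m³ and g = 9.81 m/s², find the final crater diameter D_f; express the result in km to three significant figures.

D_f ≈ 8.07 km

v = 27400 m/s.
ρ_i^0.28 = 1190^0.28 = 7.264
d^0.76 = 246^0.76 = 65.63
v^0.46 = 27400^0.46 = 110.0
g^-0.23 = 9.81^-0.23 = 0.5914
D_tc = 0.19 × 7.264 × 65.63 × 110.0 × 0.5914 = 5893 m
D_f = 1.37 × 5893 = 8073 m
     = 8.073 km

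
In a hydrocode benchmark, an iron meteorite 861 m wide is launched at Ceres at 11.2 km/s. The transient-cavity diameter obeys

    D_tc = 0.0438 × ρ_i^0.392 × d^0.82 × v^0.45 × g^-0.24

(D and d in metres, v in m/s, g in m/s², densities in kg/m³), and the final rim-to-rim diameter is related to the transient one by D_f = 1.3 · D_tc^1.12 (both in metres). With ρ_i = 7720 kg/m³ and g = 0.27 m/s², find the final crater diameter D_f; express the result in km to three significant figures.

v = 11200 m/s.
ρ_i^0.392 = 7720^0.392 = 33.42
d^0.82 = 861^0.82 = 255.1
v^0.45 = 11200^0.45 = 66.40
g^-0.24 = 0.27^-0.24 = 1.369
D_tc = 0.0438 × 33.42 × 255.1 × 66.40 × 1.369 = 33940 m
D_f = 1.3 × (33940)^1.12 = 1.543 × 10^5 m
     = 154.3 km

D_f ≈ 154 km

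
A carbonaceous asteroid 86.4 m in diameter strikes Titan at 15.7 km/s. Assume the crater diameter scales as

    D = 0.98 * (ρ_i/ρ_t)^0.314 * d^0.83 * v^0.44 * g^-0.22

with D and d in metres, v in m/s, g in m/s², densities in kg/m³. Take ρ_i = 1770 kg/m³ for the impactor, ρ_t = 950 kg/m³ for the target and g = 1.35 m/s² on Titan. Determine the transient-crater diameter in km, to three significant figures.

In SI units: v = 15700 m/s.
(ρ_i/ρ_t)^0.314 = (1770/950)^0.314 = 1.216
d^0.83 = 86.4^0.83 = 40.49
v^0.44 = 15700^0.44 = 70.18
g^-0.22 = 1.35^-0.22 = 0.9361
D = 0.98 × 1.216 × 40.49 × 70.18 × 0.9361 = 3170 m
   = 3.170 km

D ≈ 3.17 km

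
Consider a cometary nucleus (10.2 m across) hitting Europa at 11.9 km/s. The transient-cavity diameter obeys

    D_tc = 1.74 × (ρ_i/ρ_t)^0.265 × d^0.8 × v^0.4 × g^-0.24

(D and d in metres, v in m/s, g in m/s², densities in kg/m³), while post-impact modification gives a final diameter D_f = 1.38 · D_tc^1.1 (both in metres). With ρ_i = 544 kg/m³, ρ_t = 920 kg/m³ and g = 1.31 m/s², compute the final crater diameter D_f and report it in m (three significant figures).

v = 11900 m/s.
(ρ_i/ρ_t)^0.265 = (544/920)^0.265 = 0.8700
d^0.8 = 10.2^0.8 = 6.410
v^0.4 = 11900^0.4 = 42.68
g^-0.24 = 1.31^-0.24 = 0.9372
D_tc = 1.74 × 0.8700 × 6.410 × 42.68 × 0.9372 = 388.1 m
D_f = 1.38 × (388.1)^1.1 = 972.1 m

D_f ≈ 972 m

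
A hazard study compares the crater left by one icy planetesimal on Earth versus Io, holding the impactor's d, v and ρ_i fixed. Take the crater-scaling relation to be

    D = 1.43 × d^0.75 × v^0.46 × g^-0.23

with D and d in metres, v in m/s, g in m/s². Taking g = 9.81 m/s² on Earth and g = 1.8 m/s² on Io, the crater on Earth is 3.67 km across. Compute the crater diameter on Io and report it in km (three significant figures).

D ≈ 5.42 km

All impactor-dependent factors cancel in the ratio, leaving D_Io/D_Earth = (g_Io/g_Earth)^-0.23.
(1.8/9.81)^-0.23 = 0.1835^-0.23 = 1.477
D_Io = 1.477 × 3.67 km = 5.42 km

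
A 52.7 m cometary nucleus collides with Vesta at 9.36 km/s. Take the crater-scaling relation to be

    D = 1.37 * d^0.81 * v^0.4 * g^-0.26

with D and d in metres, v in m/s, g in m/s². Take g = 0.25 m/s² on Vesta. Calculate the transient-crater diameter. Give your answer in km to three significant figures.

D ≈ 1.89 km

In SI units: v = 9360 m/s.
d^0.81 = 52.7^0.81 = 24.81
v^0.4 = 9360^0.4 = 38.77
g^-0.26 = 0.25^-0.26 = 1.434
D = 1.37 × 24.81 × 38.77 × 1.434 = 1890 m
   = 1.890 km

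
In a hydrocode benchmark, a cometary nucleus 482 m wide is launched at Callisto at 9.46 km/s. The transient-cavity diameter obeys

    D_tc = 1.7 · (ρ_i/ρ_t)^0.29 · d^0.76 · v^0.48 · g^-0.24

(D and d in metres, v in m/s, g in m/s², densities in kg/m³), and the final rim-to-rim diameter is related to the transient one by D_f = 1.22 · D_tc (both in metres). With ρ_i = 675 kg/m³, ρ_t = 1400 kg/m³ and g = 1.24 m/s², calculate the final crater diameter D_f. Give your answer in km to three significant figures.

D_f ≈ 14.1 km

v = 9460 m/s.
(ρ_i/ρ_t)^0.29 = (675/1400)^0.29 = 0.8093
d^0.76 = 482^0.76 = 109.4
v^0.48 = 9460^0.48 = 80.99
g^-0.24 = 1.24^-0.24 = 0.9497
D_tc = 1.7 × 0.8093 × 109.4 × 80.99 × 0.9497 = 11580 m
D_f = 1.22 × 11580 = 14128 m
     = 14.13 km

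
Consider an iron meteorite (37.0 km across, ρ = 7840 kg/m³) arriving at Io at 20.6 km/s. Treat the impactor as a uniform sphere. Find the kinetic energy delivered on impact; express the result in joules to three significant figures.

d = 37000 m; v = 20600 m/s.
Mass m = (π/6) ρ d³ = (π/6) × 7840 × (37000)³ = 2.079 × 10^17 kg
E = ½ m v² = 0.5 × 2.079 × 10^17 × (20600)² = 4.411 × 10^25 J

E ≈ 4.41 × 10^25 J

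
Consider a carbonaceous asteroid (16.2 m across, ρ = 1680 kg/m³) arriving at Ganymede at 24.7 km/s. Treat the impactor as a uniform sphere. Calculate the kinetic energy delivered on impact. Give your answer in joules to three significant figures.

E ≈ 1.14 × 10^15 J

v = 24700 m/s.
Mass m = (π/6) ρ d³ = (π/6) × 1680 × (16.2)³ = 3.740 × 10^6 kg
E = ½ m v² = 0.5 × 3.740 × 10^6 × (24700)² = 1.141 × 10^15 J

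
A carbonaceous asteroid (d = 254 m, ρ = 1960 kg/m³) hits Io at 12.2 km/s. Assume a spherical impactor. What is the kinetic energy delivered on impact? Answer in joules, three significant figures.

E ≈ 1.25 × 10^18 J

v = 12200 m/s.
Mass m = (π/6) ρ d³ = (π/6) × 1960 × (254)³ = 1.682 × 10^10 kg
E = ½ m v² = 0.5 × 1.682 × 10^10 × (12200)² = 1.252 × 10^18 J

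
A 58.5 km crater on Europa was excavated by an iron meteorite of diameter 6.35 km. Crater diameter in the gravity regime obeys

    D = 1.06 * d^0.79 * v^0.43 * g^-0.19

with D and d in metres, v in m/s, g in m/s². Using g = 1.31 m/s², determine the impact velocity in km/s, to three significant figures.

Rearranging for v: v = [D / (1.06 · 6350^0.79 · 1.31^-0.19)]^(1/0.43).
D = 58500 m.
6350^0.79 = 1010
1.31^-0.19 = 0.9500
Denominator = 1.06 × 1010 × 0.9500 = 1017
D / 1017 = 58500 / 1017 = 57.52
v = 57.52^(1/0.43) = 57.52^2.3256 = 12378 m/s

v ≈ 12.4 km/s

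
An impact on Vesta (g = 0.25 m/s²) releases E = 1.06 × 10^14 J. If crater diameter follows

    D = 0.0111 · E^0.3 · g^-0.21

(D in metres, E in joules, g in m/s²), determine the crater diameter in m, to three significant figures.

D ≈ 240 m

E^0.3 = (1.06 × 10^14)^0.3 = 1.613 × 10^4
g^-0.21 = 0.25^-0.21 = 1.338
D = 0.0111 × 1.613 × 10^4 × 1.338 = 239.6 m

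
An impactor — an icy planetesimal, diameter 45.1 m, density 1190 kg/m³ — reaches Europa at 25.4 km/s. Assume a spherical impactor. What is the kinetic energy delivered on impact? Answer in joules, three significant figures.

E ≈ 1.84 × 10^16 J

v = 25400 m/s.
Mass m = (π/6) ρ d³ = (π/6) × 1190 × (45.1)³ = 5.716 × 10^7 kg
E = ½ m v² = 0.5 × 5.716 × 10^7 × (25400)² = 1.844 × 10^16 J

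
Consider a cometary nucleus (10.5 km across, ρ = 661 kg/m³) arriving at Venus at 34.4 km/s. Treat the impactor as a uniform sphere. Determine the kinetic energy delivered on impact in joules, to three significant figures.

E ≈ 2.37 × 10^23 J

d = 10500 m; v = 34400 m/s.
Mass m = (π/6) ρ d³ = (π/6) × 661 × (10500)³ = 4.007 × 10^14 kg
E = ½ m v² = 0.5 × 4.007 × 10^14 × (34400)² = 2.371 × 10^23 J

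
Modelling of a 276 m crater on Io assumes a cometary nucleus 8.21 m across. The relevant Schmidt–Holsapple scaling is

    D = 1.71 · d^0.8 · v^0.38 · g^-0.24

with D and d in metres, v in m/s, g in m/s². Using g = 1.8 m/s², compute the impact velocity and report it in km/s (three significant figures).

Rearranging for v: v = [D / (1.71 · 8.21^0.8 · 1.8^-0.24)]^(1/0.38).
8.21^0.8 = 5.389
1.8^-0.24 = 0.8684
Denominator = 1.71 × 5.389 × 0.8684 = 8.002
D / 8.002 = 276 / 8.002 = 34.49
v = 34.49^(1/0.38) = 34.49^2.6316 = 11133 m/s

v ≈ 11.1 km/s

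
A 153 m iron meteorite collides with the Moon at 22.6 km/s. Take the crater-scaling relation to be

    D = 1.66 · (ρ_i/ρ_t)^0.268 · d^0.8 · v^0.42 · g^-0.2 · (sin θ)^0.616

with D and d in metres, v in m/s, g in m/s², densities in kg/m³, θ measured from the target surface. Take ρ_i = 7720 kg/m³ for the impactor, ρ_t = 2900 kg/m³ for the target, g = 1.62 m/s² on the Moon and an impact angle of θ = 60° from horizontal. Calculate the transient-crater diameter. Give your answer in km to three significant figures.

In SI units: v = 22600 m/s.
(ρ_i/ρ_t)^0.268 = (7720/2900)^0.268 = 1.300
d^0.8 = 153^0.8 = 55.94
v^0.42 = 22600^0.42 = 67.41
g^-0.2 = 1.62^-0.2 = 0.9080
(sin 60°)^0.616 = 0.8660^0.616 = 0.9152
D = 1.66 × 1.300 × 55.94 × 67.41 × 0.9080 × 0.9152 = 6762 m
   = 6.762 km

D ≈ 6.76 km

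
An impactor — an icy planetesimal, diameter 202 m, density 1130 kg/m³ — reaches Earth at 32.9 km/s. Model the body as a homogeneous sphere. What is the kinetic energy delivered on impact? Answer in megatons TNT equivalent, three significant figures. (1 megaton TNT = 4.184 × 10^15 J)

v = 32900 m/s.
Mass m = (π/6) ρ d³ = (π/6) × 1130 × (202)³ = 4.877 × 10^9 kg
E = ½ m v² = 0.5 × 4.877 × 10^9 × (32900)² = 2.639 × 10^18 J
   = 2.639 × 10^18 / 4.184×10^15 = 630.7 Mt

E ≈ 631 Mt TNT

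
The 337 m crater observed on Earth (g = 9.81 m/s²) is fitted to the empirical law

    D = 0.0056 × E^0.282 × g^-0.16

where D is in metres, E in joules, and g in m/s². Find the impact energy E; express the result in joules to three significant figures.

Rearranging: E = [D / (0.0056 · g^-0.16)]^(1/0.282).
g^-0.16 = 9.81^-0.16 = 0.6940
D / (0.0056 × 0.6940) = 337 / (3.886 × 10^-3) = 8.672 × 10^4
E = (8.672 × 10^4)^3.5461 = 3.244 × 10^17 J

E ≈ 3.24 × 10^17 J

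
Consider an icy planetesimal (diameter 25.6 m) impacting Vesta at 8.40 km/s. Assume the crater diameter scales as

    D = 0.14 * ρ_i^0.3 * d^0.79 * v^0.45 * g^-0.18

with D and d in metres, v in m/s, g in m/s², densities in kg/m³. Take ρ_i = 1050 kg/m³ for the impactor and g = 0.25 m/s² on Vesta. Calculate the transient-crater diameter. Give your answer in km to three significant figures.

In SI units: v = 8400 m/s.
ρ_i^0.3 = 1050^0.3 = 8.060
d^0.79 = 25.6^0.79 = 12.96
v^0.45 = 8400^0.45 = 58.33
g^-0.18 = 0.25^-0.18 = 1.283
D = 0.14 × 8.060 × 12.96 × 58.33 × 1.283 = 1094 m
   = 1.094 km

D ≈ 1.09 km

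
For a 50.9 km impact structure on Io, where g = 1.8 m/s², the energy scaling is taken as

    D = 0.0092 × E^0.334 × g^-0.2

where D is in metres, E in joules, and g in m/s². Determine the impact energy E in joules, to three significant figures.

Rearranging: E = [D / (0.0092 · g^-0.2)]^(1/0.334).
D = 50900 m.
g^-0.2 = 1.8^-0.2 = 0.8891
D / (0.0092 × 0.8891) = 50900 / (8.180 × 10^-3) = 6.222 × 10^6
E = (6.222 × 10^6)^2.994 = 2.193 × 10^20 J

E ≈ 2.19 × 10^20 J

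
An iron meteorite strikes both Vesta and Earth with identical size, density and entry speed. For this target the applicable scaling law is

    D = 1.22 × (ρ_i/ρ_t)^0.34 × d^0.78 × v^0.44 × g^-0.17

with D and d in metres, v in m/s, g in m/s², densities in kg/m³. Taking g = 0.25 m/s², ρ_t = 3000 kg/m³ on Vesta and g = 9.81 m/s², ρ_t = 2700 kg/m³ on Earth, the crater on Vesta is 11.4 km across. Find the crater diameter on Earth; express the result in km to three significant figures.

The impactor-only factors (d, v, ρ_i) cancel in the ratio, leaving D_Earth/D_Vesta = (g_Earth/g_Vesta)^-0.17 · (ρ_t,Vesta/ρ_t,Earth)^0.34.
(9.81/0.25)^-0.17 = 39.24^-0.17 = 0.5359
(3000/2700)^0.34 = 1.111^0.34 = 1.036
Ratio = 0.5359 × 1.036 = 0.5552
D_Earth = 0.5552 × 11.4 km = 6.33 km

D ≈ 6.33 km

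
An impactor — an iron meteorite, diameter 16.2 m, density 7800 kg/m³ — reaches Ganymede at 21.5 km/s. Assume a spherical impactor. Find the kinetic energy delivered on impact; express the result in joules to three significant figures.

E ≈ 4.01 × 10^15 J

v = 21500 m/s.
Mass m = (π/6) ρ d³ = (π/6) × 7800 × (16.2)³ = 1.736 × 10^7 kg
E = ½ m v² = 0.5 × 1.736 × 10^7 × (21500)² = 4.012 × 10^15 J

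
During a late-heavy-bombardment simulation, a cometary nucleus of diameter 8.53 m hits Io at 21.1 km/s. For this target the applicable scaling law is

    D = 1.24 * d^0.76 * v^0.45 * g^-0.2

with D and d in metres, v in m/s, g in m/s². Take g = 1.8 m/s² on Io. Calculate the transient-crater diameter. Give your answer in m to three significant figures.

In SI units: v = 21100 m/s.
d^0.76 = 8.53^0.76 = 5.099
v^0.45 = 21100^0.45 = 88.29
g^-0.2 = 1.8^-0.2 = 0.8891
D = 1.24 × 5.099 × 88.29 × 0.8891 = 496.3 m

D ≈ 496 m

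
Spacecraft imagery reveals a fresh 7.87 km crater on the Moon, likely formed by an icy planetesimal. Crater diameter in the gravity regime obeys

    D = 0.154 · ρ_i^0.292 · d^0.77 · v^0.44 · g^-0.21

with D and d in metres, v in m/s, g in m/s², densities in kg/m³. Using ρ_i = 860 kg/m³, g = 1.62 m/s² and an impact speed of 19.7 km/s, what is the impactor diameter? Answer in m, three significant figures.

d ≈ 403 m

Rearranging for d: d = [D / (0.154 · 860^0.292 · 19700^0.44 · 1.62^-0.21)]^(1/0.77).
D = 7870 m.
860^0.292 = 7.192
19700^0.44 = 77.55
1.62^-0.21 = 0.9037
Denominator = 0.154 × 7.192 × 77.55 × 0.9037 = 77.62
D / 77.62 = 7870 / 77.62 = 101.4
d = 101.4^(1/0.77) = 101.4^1.2987 = 402.9 m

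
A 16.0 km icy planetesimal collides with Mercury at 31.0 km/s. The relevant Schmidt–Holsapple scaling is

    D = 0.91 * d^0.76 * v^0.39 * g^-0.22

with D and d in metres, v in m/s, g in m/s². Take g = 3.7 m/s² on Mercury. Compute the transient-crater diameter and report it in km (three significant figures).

In SI units: d = 16000 m, v = 31000 m/s.
d^0.76 = 16000^0.76 = 1567
v^0.39 = 31000^0.39 = 56.45
g^-0.22 = 3.7^-0.22 = 0.7499
D = 0.91 × 1567 × 56.45 × 0.7499 = 60364 m
   = 60.36 km

D ≈ 60.4 km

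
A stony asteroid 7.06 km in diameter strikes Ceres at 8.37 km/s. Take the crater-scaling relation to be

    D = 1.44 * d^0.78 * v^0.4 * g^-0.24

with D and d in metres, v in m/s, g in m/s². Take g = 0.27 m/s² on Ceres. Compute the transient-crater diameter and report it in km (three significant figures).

D ≈ 73.5 km

In SI units: d = 7060 m, v = 8370 m/s.
d^0.78 = 7060^0.78 = 1005
v^0.4 = 8370^0.4 = 37.08
g^-0.24 = 0.27^-0.24 = 1.369
D = 1.44 × 1005 × 37.08 × 1.369 = 73464 m
   = 73.46 km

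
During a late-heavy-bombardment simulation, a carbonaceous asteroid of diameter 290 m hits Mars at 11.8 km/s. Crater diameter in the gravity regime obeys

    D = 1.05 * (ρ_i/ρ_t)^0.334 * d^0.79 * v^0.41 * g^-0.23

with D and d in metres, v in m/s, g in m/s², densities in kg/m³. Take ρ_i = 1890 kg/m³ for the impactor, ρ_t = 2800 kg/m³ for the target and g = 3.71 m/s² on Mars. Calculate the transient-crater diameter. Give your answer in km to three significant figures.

In SI units: v = 11800 m/s.
(ρ_i/ρ_t)^0.334 = (1890/2800)^0.334 = 0.8770
d^0.79 = 290^0.79 = 88.16
v^0.41 = 11800^0.41 = 46.72
g^-0.23 = 3.71^-0.23 = 0.7397
D = 1.05 × 0.8770 × 88.16 × 46.72 × 0.7397 = 2806 m
   = 2.806 km

D ≈ 2.81 km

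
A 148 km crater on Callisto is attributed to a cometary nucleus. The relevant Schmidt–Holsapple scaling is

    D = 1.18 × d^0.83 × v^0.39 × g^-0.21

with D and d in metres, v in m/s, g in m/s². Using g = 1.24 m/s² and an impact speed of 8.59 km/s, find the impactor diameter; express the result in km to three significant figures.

Rearranging for d: d = [D / (1.18 · 8590^0.39 · 1.24^-0.21)]^(1/0.83).
D = 148000 m.
8590^0.39 = 34.22
1.24^-0.21 = 0.9558
Denominator = 1.18 × 34.22 × 0.9558 = 38.59
D / 38.59 = 148000 / 38.59 = 3835
d = 3835^(1/0.83) = 3835^1.2048 = 20784 m

d ≈ 20.8 km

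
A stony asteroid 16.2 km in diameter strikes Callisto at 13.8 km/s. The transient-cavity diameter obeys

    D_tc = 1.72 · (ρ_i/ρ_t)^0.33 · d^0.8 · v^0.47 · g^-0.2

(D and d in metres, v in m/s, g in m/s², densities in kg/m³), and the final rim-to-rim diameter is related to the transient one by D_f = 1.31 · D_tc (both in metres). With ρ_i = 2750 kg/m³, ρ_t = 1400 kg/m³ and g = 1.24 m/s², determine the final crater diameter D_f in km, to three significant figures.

D_f ≈ 555 km

In SI: d = 16200 m, v = 13800 m/s.
(ρ_i/ρ_t)^0.33 = (2750/1400)^0.33 = 1.250
d^0.8 = 16200^0.8 = 2331
v^0.47 = 13800^0.47 = 88.26
g^-0.2 = 1.24^-0.2 = 0.9579
D_tc = 1.72 × 1.250 × 2331 × 88.26 × 0.9579 = 4.237 × 10^5 m
D_f = 1.31 × 4.237 × 10^5 = 5.550 × 10^5 m
     = 555.0 km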